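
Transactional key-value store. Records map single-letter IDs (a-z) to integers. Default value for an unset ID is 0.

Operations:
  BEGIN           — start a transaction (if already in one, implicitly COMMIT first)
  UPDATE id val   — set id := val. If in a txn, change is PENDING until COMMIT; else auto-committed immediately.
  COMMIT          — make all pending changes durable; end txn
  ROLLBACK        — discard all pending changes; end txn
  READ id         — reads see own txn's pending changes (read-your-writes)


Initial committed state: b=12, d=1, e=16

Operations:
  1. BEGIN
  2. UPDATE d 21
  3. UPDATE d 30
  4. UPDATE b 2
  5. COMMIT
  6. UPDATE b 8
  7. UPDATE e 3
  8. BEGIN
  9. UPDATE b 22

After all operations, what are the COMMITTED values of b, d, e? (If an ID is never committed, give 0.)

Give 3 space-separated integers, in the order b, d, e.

Initial committed: {b=12, d=1, e=16}
Op 1: BEGIN: in_txn=True, pending={}
Op 2: UPDATE d=21 (pending; pending now {d=21})
Op 3: UPDATE d=30 (pending; pending now {d=30})
Op 4: UPDATE b=2 (pending; pending now {b=2, d=30})
Op 5: COMMIT: merged ['b', 'd'] into committed; committed now {b=2, d=30, e=16}
Op 6: UPDATE b=8 (auto-commit; committed b=8)
Op 7: UPDATE e=3 (auto-commit; committed e=3)
Op 8: BEGIN: in_txn=True, pending={}
Op 9: UPDATE b=22 (pending; pending now {b=22})
Final committed: {b=8, d=30, e=3}

Answer: 8 30 3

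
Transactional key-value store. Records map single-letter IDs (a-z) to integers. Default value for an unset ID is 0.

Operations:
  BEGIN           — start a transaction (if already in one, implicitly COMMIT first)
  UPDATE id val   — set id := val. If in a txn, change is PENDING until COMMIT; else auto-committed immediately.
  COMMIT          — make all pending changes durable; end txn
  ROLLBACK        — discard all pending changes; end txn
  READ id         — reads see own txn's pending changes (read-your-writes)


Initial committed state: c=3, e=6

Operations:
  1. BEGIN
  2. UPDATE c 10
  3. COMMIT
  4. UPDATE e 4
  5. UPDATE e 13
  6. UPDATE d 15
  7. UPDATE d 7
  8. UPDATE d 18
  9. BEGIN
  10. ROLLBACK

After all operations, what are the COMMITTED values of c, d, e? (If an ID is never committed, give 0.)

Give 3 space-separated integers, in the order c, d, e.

Initial committed: {c=3, e=6}
Op 1: BEGIN: in_txn=True, pending={}
Op 2: UPDATE c=10 (pending; pending now {c=10})
Op 3: COMMIT: merged ['c'] into committed; committed now {c=10, e=6}
Op 4: UPDATE e=4 (auto-commit; committed e=4)
Op 5: UPDATE e=13 (auto-commit; committed e=13)
Op 6: UPDATE d=15 (auto-commit; committed d=15)
Op 7: UPDATE d=7 (auto-commit; committed d=7)
Op 8: UPDATE d=18 (auto-commit; committed d=18)
Op 9: BEGIN: in_txn=True, pending={}
Op 10: ROLLBACK: discarded pending []; in_txn=False
Final committed: {c=10, d=18, e=13}

Answer: 10 18 13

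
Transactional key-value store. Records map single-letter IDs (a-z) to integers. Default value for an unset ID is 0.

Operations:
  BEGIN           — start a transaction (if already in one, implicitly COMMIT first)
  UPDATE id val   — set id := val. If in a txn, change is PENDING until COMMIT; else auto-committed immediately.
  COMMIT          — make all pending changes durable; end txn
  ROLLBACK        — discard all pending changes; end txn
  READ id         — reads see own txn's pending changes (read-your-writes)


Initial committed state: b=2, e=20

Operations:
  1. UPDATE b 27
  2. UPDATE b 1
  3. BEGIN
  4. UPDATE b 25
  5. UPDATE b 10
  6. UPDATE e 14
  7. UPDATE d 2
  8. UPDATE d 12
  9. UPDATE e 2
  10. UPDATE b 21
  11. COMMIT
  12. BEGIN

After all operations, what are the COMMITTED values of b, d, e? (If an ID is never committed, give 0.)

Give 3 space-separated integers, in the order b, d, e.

Answer: 21 12 2

Derivation:
Initial committed: {b=2, e=20}
Op 1: UPDATE b=27 (auto-commit; committed b=27)
Op 2: UPDATE b=1 (auto-commit; committed b=1)
Op 3: BEGIN: in_txn=True, pending={}
Op 4: UPDATE b=25 (pending; pending now {b=25})
Op 5: UPDATE b=10 (pending; pending now {b=10})
Op 6: UPDATE e=14 (pending; pending now {b=10, e=14})
Op 7: UPDATE d=2 (pending; pending now {b=10, d=2, e=14})
Op 8: UPDATE d=12 (pending; pending now {b=10, d=12, e=14})
Op 9: UPDATE e=2 (pending; pending now {b=10, d=12, e=2})
Op 10: UPDATE b=21 (pending; pending now {b=21, d=12, e=2})
Op 11: COMMIT: merged ['b', 'd', 'e'] into committed; committed now {b=21, d=12, e=2}
Op 12: BEGIN: in_txn=True, pending={}
Final committed: {b=21, d=12, e=2}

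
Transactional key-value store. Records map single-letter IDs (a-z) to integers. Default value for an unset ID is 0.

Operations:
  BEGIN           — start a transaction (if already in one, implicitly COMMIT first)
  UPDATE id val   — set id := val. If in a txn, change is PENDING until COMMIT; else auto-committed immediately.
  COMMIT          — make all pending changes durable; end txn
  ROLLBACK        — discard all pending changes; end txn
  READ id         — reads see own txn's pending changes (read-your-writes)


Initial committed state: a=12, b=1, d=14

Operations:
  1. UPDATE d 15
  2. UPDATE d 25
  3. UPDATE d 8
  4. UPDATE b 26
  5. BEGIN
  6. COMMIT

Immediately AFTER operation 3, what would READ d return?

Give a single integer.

Initial committed: {a=12, b=1, d=14}
Op 1: UPDATE d=15 (auto-commit; committed d=15)
Op 2: UPDATE d=25 (auto-commit; committed d=25)
Op 3: UPDATE d=8 (auto-commit; committed d=8)
After op 3: visible(d) = 8 (pending={}, committed={a=12, b=1, d=8})

Answer: 8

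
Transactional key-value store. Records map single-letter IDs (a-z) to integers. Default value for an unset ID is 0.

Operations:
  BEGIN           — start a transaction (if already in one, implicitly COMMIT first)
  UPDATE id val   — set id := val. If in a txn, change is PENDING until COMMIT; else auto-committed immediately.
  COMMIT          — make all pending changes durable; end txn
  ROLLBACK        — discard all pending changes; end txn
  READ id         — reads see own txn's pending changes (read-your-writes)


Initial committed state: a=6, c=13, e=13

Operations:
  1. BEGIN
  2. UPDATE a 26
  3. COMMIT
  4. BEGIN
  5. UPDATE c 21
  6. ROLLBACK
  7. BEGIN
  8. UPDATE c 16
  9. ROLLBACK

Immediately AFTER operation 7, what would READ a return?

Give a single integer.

Answer: 26

Derivation:
Initial committed: {a=6, c=13, e=13}
Op 1: BEGIN: in_txn=True, pending={}
Op 2: UPDATE a=26 (pending; pending now {a=26})
Op 3: COMMIT: merged ['a'] into committed; committed now {a=26, c=13, e=13}
Op 4: BEGIN: in_txn=True, pending={}
Op 5: UPDATE c=21 (pending; pending now {c=21})
Op 6: ROLLBACK: discarded pending ['c']; in_txn=False
Op 7: BEGIN: in_txn=True, pending={}
After op 7: visible(a) = 26 (pending={}, committed={a=26, c=13, e=13})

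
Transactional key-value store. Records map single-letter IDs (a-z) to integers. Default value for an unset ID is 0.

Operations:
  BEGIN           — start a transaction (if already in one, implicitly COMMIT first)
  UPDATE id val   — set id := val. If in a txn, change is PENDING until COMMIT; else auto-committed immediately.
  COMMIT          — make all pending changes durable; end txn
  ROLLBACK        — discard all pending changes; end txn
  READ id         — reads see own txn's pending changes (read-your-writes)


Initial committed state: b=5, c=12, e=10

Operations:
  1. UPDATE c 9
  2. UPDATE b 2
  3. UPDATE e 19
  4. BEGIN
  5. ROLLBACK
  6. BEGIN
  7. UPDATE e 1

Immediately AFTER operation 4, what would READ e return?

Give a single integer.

Answer: 19

Derivation:
Initial committed: {b=5, c=12, e=10}
Op 1: UPDATE c=9 (auto-commit; committed c=9)
Op 2: UPDATE b=2 (auto-commit; committed b=2)
Op 3: UPDATE e=19 (auto-commit; committed e=19)
Op 4: BEGIN: in_txn=True, pending={}
After op 4: visible(e) = 19 (pending={}, committed={b=2, c=9, e=19})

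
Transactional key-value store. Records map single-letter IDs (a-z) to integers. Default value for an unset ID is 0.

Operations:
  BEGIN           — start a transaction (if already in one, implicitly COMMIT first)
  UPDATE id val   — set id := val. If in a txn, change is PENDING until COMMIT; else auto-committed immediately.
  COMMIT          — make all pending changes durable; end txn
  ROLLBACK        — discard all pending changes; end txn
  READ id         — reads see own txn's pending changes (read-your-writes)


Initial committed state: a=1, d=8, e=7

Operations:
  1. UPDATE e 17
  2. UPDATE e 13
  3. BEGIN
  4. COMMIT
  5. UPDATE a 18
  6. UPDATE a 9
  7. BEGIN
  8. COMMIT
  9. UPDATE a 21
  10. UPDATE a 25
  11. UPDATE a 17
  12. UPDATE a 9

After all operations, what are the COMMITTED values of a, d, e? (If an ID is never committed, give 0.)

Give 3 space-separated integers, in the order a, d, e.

Answer: 9 8 13

Derivation:
Initial committed: {a=1, d=8, e=7}
Op 1: UPDATE e=17 (auto-commit; committed e=17)
Op 2: UPDATE e=13 (auto-commit; committed e=13)
Op 3: BEGIN: in_txn=True, pending={}
Op 4: COMMIT: merged [] into committed; committed now {a=1, d=8, e=13}
Op 5: UPDATE a=18 (auto-commit; committed a=18)
Op 6: UPDATE a=9 (auto-commit; committed a=9)
Op 7: BEGIN: in_txn=True, pending={}
Op 8: COMMIT: merged [] into committed; committed now {a=9, d=8, e=13}
Op 9: UPDATE a=21 (auto-commit; committed a=21)
Op 10: UPDATE a=25 (auto-commit; committed a=25)
Op 11: UPDATE a=17 (auto-commit; committed a=17)
Op 12: UPDATE a=9 (auto-commit; committed a=9)
Final committed: {a=9, d=8, e=13}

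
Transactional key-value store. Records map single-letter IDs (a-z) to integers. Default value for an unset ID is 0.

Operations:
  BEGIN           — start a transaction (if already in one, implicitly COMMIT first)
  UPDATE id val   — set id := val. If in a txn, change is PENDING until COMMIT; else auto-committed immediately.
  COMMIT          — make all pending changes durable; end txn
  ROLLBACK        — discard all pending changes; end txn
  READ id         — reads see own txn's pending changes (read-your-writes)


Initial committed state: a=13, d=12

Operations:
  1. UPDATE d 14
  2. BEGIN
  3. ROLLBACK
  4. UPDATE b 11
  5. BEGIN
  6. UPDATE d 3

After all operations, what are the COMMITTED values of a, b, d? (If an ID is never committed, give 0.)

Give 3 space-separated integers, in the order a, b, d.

Answer: 13 11 14

Derivation:
Initial committed: {a=13, d=12}
Op 1: UPDATE d=14 (auto-commit; committed d=14)
Op 2: BEGIN: in_txn=True, pending={}
Op 3: ROLLBACK: discarded pending []; in_txn=False
Op 4: UPDATE b=11 (auto-commit; committed b=11)
Op 5: BEGIN: in_txn=True, pending={}
Op 6: UPDATE d=3 (pending; pending now {d=3})
Final committed: {a=13, b=11, d=14}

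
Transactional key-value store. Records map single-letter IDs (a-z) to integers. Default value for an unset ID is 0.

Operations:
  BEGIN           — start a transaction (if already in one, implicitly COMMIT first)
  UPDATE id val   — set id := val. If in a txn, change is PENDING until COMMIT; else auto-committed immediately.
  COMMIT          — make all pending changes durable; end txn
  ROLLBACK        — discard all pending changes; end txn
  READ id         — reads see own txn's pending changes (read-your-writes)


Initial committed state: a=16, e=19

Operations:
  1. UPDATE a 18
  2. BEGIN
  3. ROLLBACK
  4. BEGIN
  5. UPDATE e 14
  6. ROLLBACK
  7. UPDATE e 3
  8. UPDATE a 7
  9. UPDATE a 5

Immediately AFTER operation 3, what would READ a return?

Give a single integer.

Answer: 18

Derivation:
Initial committed: {a=16, e=19}
Op 1: UPDATE a=18 (auto-commit; committed a=18)
Op 2: BEGIN: in_txn=True, pending={}
Op 3: ROLLBACK: discarded pending []; in_txn=False
After op 3: visible(a) = 18 (pending={}, committed={a=18, e=19})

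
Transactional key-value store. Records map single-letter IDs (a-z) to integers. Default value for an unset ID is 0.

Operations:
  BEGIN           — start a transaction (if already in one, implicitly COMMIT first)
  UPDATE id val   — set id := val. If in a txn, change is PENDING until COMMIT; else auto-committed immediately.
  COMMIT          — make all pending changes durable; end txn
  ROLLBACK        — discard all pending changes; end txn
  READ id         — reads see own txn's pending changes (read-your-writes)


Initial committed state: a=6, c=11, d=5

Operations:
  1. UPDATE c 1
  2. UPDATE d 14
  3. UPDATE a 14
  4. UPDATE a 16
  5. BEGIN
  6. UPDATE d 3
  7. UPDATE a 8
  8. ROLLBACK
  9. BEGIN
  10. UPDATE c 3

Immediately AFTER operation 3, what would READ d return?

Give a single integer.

Initial committed: {a=6, c=11, d=5}
Op 1: UPDATE c=1 (auto-commit; committed c=1)
Op 2: UPDATE d=14 (auto-commit; committed d=14)
Op 3: UPDATE a=14 (auto-commit; committed a=14)
After op 3: visible(d) = 14 (pending={}, committed={a=14, c=1, d=14})

Answer: 14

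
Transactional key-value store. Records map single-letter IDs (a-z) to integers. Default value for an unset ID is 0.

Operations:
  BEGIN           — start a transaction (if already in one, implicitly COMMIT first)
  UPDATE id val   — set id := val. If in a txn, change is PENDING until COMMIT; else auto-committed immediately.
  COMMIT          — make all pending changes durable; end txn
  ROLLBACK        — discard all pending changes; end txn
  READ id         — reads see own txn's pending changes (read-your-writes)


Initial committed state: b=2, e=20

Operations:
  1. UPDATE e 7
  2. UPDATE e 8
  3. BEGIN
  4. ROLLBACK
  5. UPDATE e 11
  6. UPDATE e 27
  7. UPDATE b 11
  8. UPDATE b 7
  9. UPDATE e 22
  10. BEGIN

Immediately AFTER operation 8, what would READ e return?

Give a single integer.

Initial committed: {b=2, e=20}
Op 1: UPDATE e=7 (auto-commit; committed e=7)
Op 2: UPDATE e=8 (auto-commit; committed e=8)
Op 3: BEGIN: in_txn=True, pending={}
Op 4: ROLLBACK: discarded pending []; in_txn=False
Op 5: UPDATE e=11 (auto-commit; committed e=11)
Op 6: UPDATE e=27 (auto-commit; committed e=27)
Op 7: UPDATE b=11 (auto-commit; committed b=11)
Op 8: UPDATE b=7 (auto-commit; committed b=7)
After op 8: visible(e) = 27 (pending={}, committed={b=7, e=27})

Answer: 27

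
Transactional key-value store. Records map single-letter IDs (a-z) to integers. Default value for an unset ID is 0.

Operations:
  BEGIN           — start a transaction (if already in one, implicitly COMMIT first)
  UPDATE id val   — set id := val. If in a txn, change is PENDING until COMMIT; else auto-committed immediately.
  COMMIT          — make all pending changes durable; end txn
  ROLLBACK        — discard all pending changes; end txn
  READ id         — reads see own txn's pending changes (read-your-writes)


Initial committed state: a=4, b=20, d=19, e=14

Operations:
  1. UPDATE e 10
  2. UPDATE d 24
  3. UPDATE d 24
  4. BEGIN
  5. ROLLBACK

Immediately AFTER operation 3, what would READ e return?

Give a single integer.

Answer: 10

Derivation:
Initial committed: {a=4, b=20, d=19, e=14}
Op 1: UPDATE e=10 (auto-commit; committed e=10)
Op 2: UPDATE d=24 (auto-commit; committed d=24)
Op 3: UPDATE d=24 (auto-commit; committed d=24)
After op 3: visible(e) = 10 (pending={}, committed={a=4, b=20, d=24, e=10})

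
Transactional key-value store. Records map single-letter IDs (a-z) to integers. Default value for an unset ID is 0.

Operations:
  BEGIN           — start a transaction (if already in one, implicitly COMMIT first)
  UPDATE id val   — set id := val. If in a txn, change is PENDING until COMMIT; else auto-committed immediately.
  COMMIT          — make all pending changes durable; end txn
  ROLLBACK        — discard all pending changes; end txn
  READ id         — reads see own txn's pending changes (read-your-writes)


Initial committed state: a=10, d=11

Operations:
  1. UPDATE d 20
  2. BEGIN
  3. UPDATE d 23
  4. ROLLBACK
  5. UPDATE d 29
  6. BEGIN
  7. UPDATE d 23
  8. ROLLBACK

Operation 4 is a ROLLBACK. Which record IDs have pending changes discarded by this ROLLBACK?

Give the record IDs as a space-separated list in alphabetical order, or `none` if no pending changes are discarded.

Answer: d

Derivation:
Initial committed: {a=10, d=11}
Op 1: UPDATE d=20 (auto-commit; committed d=20)
Op 2: BEGIN: in_txn=True, pending={}
Op 3: UPDATE d=23 (pending; pending now {d=23})
Op 4: ROLLBACK: discarded pending ['d']; in_txn=False
Op 5: UPDATE d=29 (auto-commit; committed d=29)
Op 6: BEGIN: in_txn=True, pending={}
Op 7: UPDATE d=23 (pending; pending now {d=23})
Op 8: ROLLBACK: discarded pending ['d']; in_txn=False
ROLLBACK at op 4 discards: ['d']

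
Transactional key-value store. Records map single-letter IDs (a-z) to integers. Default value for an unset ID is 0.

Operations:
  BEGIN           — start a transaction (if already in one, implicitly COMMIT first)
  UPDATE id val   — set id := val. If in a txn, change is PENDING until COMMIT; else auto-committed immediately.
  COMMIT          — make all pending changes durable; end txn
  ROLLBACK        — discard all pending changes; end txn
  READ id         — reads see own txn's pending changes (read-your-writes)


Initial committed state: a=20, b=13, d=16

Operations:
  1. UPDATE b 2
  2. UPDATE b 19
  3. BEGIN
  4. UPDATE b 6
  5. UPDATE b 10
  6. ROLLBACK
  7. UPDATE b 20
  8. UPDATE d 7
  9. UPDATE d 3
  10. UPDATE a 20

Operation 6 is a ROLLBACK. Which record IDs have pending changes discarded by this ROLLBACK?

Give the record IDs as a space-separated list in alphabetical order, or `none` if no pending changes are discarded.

Initial committed: {a=20, b=13, d=16}
Op 1: UPDATE b=2 (auto-commit; committed b=2)
Op 2: UPDATE b=19 (auto-commit; committed b=19)
Op 3: BEGIN: in_txn=True, pending={}
Op 4: UPDATE b=6 (pending; pending now {b=6})
Op 5: UPDATE b=10 (pending; pending now {b=10})
Op 6: ROLLBACK: discarded pending ['b']; in_txn=False
Op 7: UPDATE b=20 (auto-commit; committed b=20)
Op 8: UPDATE d=7 (auto-commit; committed d=7)
Op 9: UPDATE d=3 (auto-commit; committed d=3)
Op 10: UPDATE a=20 (auto-commit; committed a=20)
ROLLBACK at op 6 discards: ['b']

Answer: b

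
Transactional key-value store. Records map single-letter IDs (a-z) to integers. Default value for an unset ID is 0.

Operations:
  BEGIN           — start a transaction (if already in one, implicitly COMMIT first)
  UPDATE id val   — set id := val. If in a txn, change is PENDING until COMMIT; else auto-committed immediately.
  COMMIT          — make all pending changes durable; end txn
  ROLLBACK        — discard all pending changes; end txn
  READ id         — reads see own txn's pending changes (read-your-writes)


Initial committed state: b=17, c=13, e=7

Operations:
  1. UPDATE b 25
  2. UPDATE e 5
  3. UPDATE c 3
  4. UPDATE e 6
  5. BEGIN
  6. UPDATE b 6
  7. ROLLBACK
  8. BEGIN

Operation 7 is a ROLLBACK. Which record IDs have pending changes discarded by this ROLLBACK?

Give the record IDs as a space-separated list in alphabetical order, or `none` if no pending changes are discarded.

Initial committed: {b=17, c=13, e=7}
Op 1: UPDATE b=25 (auto-commit; committed b=25)
Op 2: UPDATE e=5 (auto-commit; committed e=5)
Op 3: UPDATE c=3 (auto-commit; committed c=3)
Op 4: UPDATE e=6 (auto-commit; committed e=6)
Op 5: BEGIN: in_txn=True, pending={}
Op 6: UPDATE b=6 (pending; pending now {b=6})
Op 7: ROLLBACK: discarded pending ['b']; in_txn=False
Op 8: BEGIN: in_txn=True, pending={}
ROLLBACK at op 7 discards: ['b']

Answer: b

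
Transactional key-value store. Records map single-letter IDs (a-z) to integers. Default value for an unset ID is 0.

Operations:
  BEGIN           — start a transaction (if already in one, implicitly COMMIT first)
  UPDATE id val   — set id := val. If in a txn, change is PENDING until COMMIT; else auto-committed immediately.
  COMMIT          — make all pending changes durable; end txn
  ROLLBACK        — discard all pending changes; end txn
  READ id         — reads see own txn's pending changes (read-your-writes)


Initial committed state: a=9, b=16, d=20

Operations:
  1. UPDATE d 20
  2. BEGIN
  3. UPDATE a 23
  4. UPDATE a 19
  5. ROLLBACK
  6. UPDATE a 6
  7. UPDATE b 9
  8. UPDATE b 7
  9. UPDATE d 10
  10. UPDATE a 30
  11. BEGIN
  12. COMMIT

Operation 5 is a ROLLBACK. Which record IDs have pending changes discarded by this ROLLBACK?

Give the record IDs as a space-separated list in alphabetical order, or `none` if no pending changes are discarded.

Initial committed: {a=9, b=16, d=20}
Op 1: UPDATE d=20 (auto-commit; committed d=20)
Op 2: BEGIN: in_txn=True, pending={}
Op 3: UPDATE a=23 (pending; pending now {a=23})
Op 4: UPDATE a=19 (pending; pending now {a=19})
Op 5: ROLLBACK: discarded pending ['a']; in_txn=False
Op 6: UPDATE a=6 (auto-commit; committed a=6)
Op 7: UPDATE b=9 (auto-commit; committed b=9)
Op 8: UPDATE b=7 (auto-commit; committed b=7)
Op 9: UPDATE d=10 (auto-commit; committed d=10)
Op 10: UPDATE a=30 (auto-commit; committed a=30)
Op 11: BEGIN: in_txn=True, pending={}
Op 12: COMMIT: merged [] into committed; committed now {a=30, b=7, d=10}
ROLLBACK at op 5 discards: ['a']

Answer: a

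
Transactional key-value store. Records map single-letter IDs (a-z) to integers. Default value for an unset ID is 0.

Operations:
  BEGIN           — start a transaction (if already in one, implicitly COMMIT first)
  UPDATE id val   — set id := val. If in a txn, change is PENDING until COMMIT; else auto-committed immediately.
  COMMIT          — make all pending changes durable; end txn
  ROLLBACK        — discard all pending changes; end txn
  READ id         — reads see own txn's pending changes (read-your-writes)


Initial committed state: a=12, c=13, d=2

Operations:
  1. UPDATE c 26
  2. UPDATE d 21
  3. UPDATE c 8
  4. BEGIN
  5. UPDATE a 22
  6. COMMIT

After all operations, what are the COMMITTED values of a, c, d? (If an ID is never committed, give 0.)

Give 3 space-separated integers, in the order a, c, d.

Answer: 22 8 21

Derivation:
Initial committed: {a=12, c=13, d=2}
Op 1: UPDATE c=26 (auto-commit; committed c=26)
Op 2: UPDATE d=21 (auto-commit; committed d=21)
Op 3: UPDATE c=8 (auto-commit; committed c=8)
Op 4: BEGIN: in_txn=True, pending={}
Op 5: UPDATE a=22 (pending; pending now {a=22})
Op 6: COMMIT: merged ['a'] into committed; committed now {a=22, c=8, d=21}
Final committed: {a=22, c=8, d=21}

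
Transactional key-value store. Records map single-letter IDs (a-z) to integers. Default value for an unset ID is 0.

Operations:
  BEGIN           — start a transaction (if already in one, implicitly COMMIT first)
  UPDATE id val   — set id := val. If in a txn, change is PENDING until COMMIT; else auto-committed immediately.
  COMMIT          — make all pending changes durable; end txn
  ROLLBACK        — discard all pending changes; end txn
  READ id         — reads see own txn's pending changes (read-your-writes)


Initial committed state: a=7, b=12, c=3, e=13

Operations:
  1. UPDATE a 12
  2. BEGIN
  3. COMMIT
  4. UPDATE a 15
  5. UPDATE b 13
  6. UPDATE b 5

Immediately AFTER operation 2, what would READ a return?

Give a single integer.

Initial committed: {a=7, b=12, c=3, e=13}
Op 1: UPDATE a=12 (auto-commit; committed a=12)
Op 2: BEGIN: in_txn=True, pending={}
After op 2: visible(a) = 12 (pending={}, committed={a=12, b=12, c=3, e=13})

Answer: 12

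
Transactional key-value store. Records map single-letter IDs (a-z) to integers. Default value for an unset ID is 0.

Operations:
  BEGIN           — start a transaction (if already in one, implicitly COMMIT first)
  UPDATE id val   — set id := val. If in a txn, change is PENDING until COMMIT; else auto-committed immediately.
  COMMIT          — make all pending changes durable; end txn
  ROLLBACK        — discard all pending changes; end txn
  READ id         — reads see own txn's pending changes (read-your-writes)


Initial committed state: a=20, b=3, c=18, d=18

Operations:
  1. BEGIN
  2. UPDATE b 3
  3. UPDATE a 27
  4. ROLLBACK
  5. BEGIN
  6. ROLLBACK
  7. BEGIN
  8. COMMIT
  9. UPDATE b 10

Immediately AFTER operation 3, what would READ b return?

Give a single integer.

Answer: 3

Derivation:
Initial committed: {a=20, b=3, c=18, d=18}
Op 1: BEGIN: in_txn=True, pending={}
Op 2: UPDATE b=3 (pending; pending now {b=3})
Op 3: UPDATE a=27 (pending; pending now {a=27, b=3})
After op 3: visible(b) = 3 (pending={a=27, b=3}, committed={a=20, b=3, c=18, d=18})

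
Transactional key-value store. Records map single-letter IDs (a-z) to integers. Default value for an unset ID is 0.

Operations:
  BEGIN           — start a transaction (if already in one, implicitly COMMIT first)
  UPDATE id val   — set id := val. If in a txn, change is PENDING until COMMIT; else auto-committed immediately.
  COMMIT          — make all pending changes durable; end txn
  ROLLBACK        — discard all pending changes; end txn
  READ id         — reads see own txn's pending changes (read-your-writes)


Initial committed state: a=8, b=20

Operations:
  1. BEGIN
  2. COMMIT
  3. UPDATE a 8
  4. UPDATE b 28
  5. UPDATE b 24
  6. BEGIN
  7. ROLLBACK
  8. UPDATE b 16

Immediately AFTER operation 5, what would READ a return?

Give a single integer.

Initial committed: {a=8, b=20}
Op 1: BEGIN: in_txn=True, pending={}
Op 2: COMMIT: merged [] into committed; committed now {a=8, b=20}
Op 3: UPDATE a=8 (auto-commit; committed a=8)
Op 4: UPDATE b=28 (auto-commit; committed b=28)
Op 5: UPDATE b=24 (auto-commit; committed b=24)
After op 5: visible(a) = 8 (pending={}, committed={a=8, b=24})

Answer: 8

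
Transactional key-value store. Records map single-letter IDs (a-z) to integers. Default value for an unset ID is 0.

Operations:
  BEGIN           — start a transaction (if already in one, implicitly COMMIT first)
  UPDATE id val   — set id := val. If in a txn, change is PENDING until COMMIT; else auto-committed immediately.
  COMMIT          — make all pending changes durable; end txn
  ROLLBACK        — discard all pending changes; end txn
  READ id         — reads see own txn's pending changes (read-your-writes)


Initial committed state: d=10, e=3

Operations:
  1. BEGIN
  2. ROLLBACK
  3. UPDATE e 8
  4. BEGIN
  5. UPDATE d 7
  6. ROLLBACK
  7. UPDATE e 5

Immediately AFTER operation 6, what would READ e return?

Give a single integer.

Answer: 8

Derivation:
Initial committed: {d=10, e=3}
Op 1: BEGIN: in_txn=True, pending={}
Op 2: ROLLBACK: discarded pending []; in_txn=False
Op 3: UPDATE e=8 (auto-commit; committed e=8)
Op 4: BEGIN: in_txn=True, pending={}
Op 5: UPDATE d=7 (pending; pending now {d=7})
Op 6: ROLLBACK: discarded pending ['d']; in_txn=False
After op 6: visible(e) = 8 (pending={}, committed={d=10, e=8})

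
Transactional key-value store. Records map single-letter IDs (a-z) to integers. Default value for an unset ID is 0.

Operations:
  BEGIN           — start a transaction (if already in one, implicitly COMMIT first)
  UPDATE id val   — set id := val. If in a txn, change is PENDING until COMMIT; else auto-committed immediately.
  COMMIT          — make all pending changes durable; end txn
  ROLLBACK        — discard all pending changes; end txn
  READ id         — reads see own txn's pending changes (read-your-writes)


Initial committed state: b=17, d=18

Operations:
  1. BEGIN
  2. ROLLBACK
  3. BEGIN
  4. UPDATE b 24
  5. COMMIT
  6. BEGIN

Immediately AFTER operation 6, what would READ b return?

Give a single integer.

Answer: 24

Derivation:
Initial committed: {b=17, d=18}
Op 1: BEGIN: in_txn=True, pending={}
Op 2: ROLLBACK: discarded pending []; in_txn=False
Op 3: BEGIN: in_txn=True, pending={}
Op 4: UPDATE b=24 (pending; pending now {b=24})
Op 5: COMMIT: merged ['b'] into committed; committed now {b=24, d=18}
Op 6: BEGIN: in_txn=True, pending={}
After op 6: visible(b) = 24 (pending={}, committed={b=24, d=18})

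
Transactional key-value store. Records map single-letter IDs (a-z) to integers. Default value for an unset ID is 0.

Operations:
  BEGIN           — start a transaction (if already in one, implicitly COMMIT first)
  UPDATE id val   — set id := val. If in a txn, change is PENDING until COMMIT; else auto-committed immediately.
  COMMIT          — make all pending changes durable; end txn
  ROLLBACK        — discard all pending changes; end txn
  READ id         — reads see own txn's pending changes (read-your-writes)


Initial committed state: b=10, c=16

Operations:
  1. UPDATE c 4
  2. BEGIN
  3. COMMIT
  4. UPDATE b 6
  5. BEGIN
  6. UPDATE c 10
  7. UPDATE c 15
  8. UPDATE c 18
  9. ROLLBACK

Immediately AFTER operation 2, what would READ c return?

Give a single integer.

Answer: 4

Derivation:
Initial committed: {b=10, c=16}
Op 1: UPDATE c=4 (auto-commit; committed c=4)
Op 2: BEGIN: in_txn=True, pending={}
After op 2: visible(c) = 4 (pending={}, committed={b=10, c=4})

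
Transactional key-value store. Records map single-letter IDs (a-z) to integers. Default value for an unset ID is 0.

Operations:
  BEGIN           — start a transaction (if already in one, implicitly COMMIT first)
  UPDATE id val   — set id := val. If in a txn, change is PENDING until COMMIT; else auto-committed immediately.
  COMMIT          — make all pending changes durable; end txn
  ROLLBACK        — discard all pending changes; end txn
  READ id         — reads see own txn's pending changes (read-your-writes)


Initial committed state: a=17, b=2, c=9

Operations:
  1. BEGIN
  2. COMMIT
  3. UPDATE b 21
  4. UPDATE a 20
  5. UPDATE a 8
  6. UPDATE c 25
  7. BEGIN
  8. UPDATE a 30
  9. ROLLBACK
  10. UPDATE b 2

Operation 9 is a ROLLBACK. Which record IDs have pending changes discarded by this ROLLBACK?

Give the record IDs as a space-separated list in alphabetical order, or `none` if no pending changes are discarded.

Answer: a

Derivation:
Initial committed: {a=17, b=2, c=9}
Op 1: BEGIN: in_txn=True, pending={}
Op 2: COMMIT: merged [] into committed; committed now {a=17, b=2, c=9}
Op 3: UPDATE b=21 (auto-commit; committed b=21)
Op 4: UPDATE a=20 (auto-commit; committed a=20)
Op 5: UPDATE a=8 (auto-commit; committed a=8)
Op 6: UPDATE c=25 (auto-commit; committed c=25)
Op 7: BEGIN: in_txn=True, pending={}
Op 8: UPDATE a=30 (pending; pending now {a=30})
Op 9: ROLLBACK: discarded pending ['a']; in_txn=False
Op 10: UPDATE b=2 (auto-commit; committed b=2)
ROLLBACK at op 9 discards: ['a']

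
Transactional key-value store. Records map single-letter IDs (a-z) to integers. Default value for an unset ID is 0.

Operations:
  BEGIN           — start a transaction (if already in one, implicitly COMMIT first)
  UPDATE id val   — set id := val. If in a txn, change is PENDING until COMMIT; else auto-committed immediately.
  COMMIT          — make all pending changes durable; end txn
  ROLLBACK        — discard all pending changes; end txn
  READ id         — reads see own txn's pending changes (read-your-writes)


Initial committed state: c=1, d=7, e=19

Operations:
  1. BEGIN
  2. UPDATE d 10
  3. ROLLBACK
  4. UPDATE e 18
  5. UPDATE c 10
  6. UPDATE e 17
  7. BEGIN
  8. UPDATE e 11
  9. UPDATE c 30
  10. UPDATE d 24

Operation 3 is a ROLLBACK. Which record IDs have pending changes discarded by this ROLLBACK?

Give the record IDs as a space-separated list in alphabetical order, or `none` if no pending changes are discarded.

Initial committed: {c=1, d=7, e=19}
Op 1: BEGIN: in_txn=True, pending={}
Op 2: UPDATE d=10 (pending; pending now {d=10})
Op 3: ROLLBACK: discarded pending ['d']; in_txn=False
Op 4: UPDATE e=18 (auto-commit; committed e=18)
Op 5: UPDATE c=10 (auto-commit; committed c=10)
Op 6: UPDATE e=17 (auto-commit; committed e=17)
Op 7: BEGIN: in_txn=True, pending={}
Op 8: UPDATE e=11 (pending; pending now {e=11})
Op 9: UPDATE c=30 (pending; pending now {c=30, e=11})
Op 10: UPDATE d=24 (pending; pending now {c=30, d=24, e=11})
ROLLBACK at op 3 discards: ['d']

Answer: d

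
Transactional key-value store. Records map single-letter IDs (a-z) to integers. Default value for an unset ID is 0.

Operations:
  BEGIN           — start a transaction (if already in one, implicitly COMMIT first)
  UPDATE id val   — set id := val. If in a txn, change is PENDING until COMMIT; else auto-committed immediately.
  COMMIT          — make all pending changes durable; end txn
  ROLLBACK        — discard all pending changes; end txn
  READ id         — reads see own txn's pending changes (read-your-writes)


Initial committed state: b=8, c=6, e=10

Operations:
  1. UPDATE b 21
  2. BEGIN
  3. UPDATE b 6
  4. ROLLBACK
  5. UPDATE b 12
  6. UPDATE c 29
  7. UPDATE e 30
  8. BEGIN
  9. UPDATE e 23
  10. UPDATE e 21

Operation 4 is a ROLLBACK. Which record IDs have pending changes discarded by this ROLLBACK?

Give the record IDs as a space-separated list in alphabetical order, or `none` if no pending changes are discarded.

Answer: b

Derivation:
Initial committed: {b=8, c=6, e=10}
Op 1: UPDATE b=21 (auto-commit; committed b=21)
Op 2: BEGIN: in_txn=True, pending={}
Op 3: UPDATE b=6 (pending; pending now {b=6})
Op 4: ROLLBACK: discarded pending ['b']; in_txn=False
Op 5: UPDATE b=12 (auto-commit; committed b=12)
Op 6: UPDATE c=29 (auto-commit; committed c=29)
Op 7: UPDATE e=30 (auto-commit; committed e=30)
Op 8: BEGIN: in_txn=True, pending={}
Op 9: UPDATE e=23 (pending; pending now {e=23})
Op 10: UPDATE e=21 (pending; pending now {e=21})
ROLLBACK at op 4 discards: ['b']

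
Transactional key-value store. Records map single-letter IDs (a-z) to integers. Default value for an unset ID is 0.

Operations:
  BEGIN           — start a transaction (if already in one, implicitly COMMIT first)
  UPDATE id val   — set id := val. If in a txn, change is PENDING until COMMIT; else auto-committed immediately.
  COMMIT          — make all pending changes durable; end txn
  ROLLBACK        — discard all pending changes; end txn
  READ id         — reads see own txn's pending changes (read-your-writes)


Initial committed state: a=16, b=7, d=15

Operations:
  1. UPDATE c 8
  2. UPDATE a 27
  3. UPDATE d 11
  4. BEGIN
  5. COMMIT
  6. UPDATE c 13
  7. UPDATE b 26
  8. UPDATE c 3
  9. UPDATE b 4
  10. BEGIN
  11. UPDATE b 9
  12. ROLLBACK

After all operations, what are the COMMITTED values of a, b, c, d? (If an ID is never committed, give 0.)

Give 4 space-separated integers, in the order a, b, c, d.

Answer: 27 4 3 11

Derivation:
Initial committed: {a=16, b=7, d=15}
Op 1: UPDATE c=8 (auto-commit; committed c=8)
Op 2: UPDATE a=27 (auto-commit; committed a=27)
Op 3: UPDATE d=11 (auto-commit; committed d=11)
Op 4: BEGIN: in_txn=True, pending={}
Op 5: COMMIT: merged [] into committed; committed now {a=27, b=7, c=8, d=11}
Op 6: UPDATE c=13 (auto-commit; committed c=13)
Op 7: UPDATE b=26 (auto-commit; committed b=26)
Op 8: UPDATE c=3 (auto-commit; committed c=3)
Op 9: UPDATE b=4 (auto-commit; committed b=4)
Op 10: BEGIN: in_txn=True, pending={}
Op 11: UPDATE b=9 (pending; pending now {b=9})
Op 12: ROLLBACK: discarded pending ['b']; in_txn=False
Final committed: {a=27, b=4, c=3, d=11}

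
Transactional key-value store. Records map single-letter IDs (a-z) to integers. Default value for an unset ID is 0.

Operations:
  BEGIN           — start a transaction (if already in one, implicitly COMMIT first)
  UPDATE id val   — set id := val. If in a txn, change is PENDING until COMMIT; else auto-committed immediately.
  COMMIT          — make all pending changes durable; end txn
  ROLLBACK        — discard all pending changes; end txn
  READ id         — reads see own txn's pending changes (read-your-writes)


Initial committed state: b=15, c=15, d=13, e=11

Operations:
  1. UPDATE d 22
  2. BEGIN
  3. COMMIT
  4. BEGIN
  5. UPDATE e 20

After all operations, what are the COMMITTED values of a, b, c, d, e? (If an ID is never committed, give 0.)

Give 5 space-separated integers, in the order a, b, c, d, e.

Answer: 0 15 15 22 11

Derivation:
Initial committed: {b=15, c=15, d=13, e=11}
Op 1: UPDATE d=22 (auto-commit; committed d=22)
Op 2: BEGIN: in_txn=True, pending={}
Op 3: COMMIT: merged [] into committed; committed now {b=15, c=15, d=22, e=11}
Op 4: BEGIN: in_txn=True, pending={}
Op 5: UPDATE e=20 (pending; pending now {e=20})
Final committed: {b=15, c=15, d=22, e=11}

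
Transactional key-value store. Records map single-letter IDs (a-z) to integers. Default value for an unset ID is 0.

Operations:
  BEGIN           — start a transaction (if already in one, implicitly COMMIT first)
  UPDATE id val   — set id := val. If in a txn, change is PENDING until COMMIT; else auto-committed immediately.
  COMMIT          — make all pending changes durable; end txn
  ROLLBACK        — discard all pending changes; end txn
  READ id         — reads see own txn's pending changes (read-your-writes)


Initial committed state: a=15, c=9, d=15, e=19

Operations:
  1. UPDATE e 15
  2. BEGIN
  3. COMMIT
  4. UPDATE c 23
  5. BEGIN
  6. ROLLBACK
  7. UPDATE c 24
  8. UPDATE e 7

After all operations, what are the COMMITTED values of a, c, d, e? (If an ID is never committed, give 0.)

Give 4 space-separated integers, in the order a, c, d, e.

Initial committed: {a=15, c=9, d=15, e=19}
Op 1: UPDATE e=15 (auto-commit; committed e=15)
Op 2: BEGIN: in_txn=True, pending={}
Op 3: COMMIT: merged [] into committed; committed now {a=15, c=9, d=15, e=15}
Op 4: UPDATE c=23 (auto-commit; committed c=23)
Op 5: BEGIN: in_txn=True, pending={}
Op 6: ROLLBACK: discarded pending []; in_txn=False
Op 7: UPDATE c=24 (auto-commit; committed c=24)
Op 8: UPDATE e=7 (auto-commit; committed e=7)
Final committed: {a=15, c=24, d=15, e=7}

Answer: 15 24 15 7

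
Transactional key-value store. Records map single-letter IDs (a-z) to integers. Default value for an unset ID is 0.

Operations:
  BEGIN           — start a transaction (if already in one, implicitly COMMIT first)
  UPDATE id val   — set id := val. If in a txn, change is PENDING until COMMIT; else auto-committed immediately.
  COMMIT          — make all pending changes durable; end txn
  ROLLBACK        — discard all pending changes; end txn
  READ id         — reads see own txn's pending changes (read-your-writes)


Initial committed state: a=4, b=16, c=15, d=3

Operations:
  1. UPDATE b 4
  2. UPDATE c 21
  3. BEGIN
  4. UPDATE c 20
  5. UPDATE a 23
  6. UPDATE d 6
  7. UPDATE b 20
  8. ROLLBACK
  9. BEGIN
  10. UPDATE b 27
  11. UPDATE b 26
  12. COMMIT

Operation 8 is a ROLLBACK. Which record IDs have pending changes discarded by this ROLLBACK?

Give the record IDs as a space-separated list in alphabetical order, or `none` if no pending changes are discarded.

Answer: a b c d

Derivation:
Initial committed: {a=4, b=16, c=15, d=3}
Op 1: UPDATE b=4 (auto-commit; committed b=4)
Op 2: UPDATE c=21 (auto-commit; committed c=21)
Op 3: BEGIN: in_txn=True, pending={}
Op 4: UPDATE c=20 (pending; pending now {c=20})
Op 5: UPDATE a=23 (pending; pending now {a=23, c=20})
Op 6: UPDATE d=6 (pending; pending now {a=23, c=20, d=6})
Op 7: UPDATE b=20 (pending; pending now {a=23, b=20, c=20, d=6})
Op 8: ROLLBACK: discarded pending ['a', 'b', 'c', 'd']; in_txn=False
Op 9: BEGIN: in_txn=True, pending={}
Op 10: UPDATE b=27 (pending; pending now {b=27})
Op 11: UPDATE b=26 (pending; pending now {b=26})
Op 12: COMMIT: merged ['b'] into committed; committed now {a=4, b=26, c=21, d=3}
ROLLBACK at op 8 discards: ['a', 'b', 'c', 'd']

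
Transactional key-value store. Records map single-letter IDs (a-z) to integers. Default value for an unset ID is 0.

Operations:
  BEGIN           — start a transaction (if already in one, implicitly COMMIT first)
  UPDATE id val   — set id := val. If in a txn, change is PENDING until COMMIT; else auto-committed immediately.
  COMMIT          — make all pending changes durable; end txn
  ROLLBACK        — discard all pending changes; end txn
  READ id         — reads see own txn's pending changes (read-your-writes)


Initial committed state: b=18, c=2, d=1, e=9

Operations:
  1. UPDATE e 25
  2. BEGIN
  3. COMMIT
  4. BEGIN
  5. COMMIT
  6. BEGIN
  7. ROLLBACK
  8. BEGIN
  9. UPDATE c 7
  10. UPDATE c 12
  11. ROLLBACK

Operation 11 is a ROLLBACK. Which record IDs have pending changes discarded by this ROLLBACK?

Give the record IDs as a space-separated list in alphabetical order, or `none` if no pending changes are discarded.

Answer: c

Derivation:
Initial committed: {b=18, c=2, d=1, e=9}
Op 1: UPDATE e=25 (auto-commit; committed e=25)
Op 2: BEGIN: in_txn=True, pending={}
Op 3: COMMIT: merged [] into committed; committed now {b=18, c=2, d=1, e=25}
Op 4: BEGIN: in_txn=True, pending={}
Op 5: COMMIT: merged [] into committed; committed now {b=18, c=2, d=1, e=25}
Op 6: BEGIN: in_txn=True, pending={}
Op 7: ROLLBACK: discarded pending []; in_txn=False
Op 8: BEGIN: in_txn=True, pending={}
Op 9: UPDATE c=7 (pending; pending now {c=7})
Op 10: UPDATE c=12 (pending; pending now {c=12})
Op 11: ROLLBACK: discarded pending ['c']; in_txn=False
ROLLBACK at op 11 discards: ['c']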